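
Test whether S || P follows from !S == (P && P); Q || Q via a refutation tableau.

Initial set: {T (!S == (P && P)); T (Q || Q); F (S || P)}.
F (S || P): α-rule — add F S, F P.
T (!S == (P && P)): β-rule — branch into T !S, T (P && P)  //  F !S, F (P && P).
  branch 1 (add T !S, T (P && P)):
    T (P && P): α-rule — add T P, T P.
    × closes — contains both P and !P.
  branch 2 (add F !S, F (P && P)):
    × closes — contains both S and !S.
All 2 branches close.
Every branch closed, so the premises entail the conclusion.

Yes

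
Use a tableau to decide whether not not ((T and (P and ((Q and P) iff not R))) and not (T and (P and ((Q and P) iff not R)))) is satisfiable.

Initial set: {not not ((T and (P and ((Q and P) iff not R))) and not (T and (P and ((Q and P) iff not R))))}.
not not ((T and (P and ((Q and P) iff not R))) and not (T and (P and ((Q and P) iff not R)))): drop double negation, giving ((T and (P and ((Q and P) iff not R))) and not (T and (P and ((Q and P) iff not R)))).
((T and (P and ((Q and P) iff not R))) and not (T and (P and ((Q and P) iff not R)))): α-rule — add (T and (P and ((Q and P) iff not R))), not (T and (P and ((Q and P) iff not R))).
(T and (P and ((Q and P) iff not R))): α-rule — add T, (P and ((Q and P) iff not R)).
(P and ((Q and P) iff not R)): α-rule — add P, ((Q and P) iff not R).
not (T and (P and ((Q and P) iff not R))): β-rule — branch into not T  //  not (P and ((Q and P) iff not R)).
  branch 1 (add not T):
    × closes — contains both T and not T.
  branch 2 (add not (P and ((Q and P) iff not R))):
    ((Q and P) iff not R): β-rule — branch into (Q and P), not R  //  not (Q and P), not not R.
      branch 2.1 (add (Q and P), not R):
        (Q and P): α-rule — add Q, P.
        not (P and ((Q and P) iff not R)): β-rule — branch into not P  //  not ((Q and P) iff not R).
          branch 2.1.1 (add not P):
            × closes — contains both P and not P.
          branch 2.1.2 (add not ((Q and P) iff not R)):
            not ((Q and P) iff not R): β-rule — branch into (Q and P), not not R  //  not (Q and P), not R.
              branch 2.1.2.1 (add (Q and P), not not R):
                × closes — contains both R and not R.
              branch 2.1.2.2 (add not (Q and P), not R):
                not (Q and P): β-rule — branch into not Q  //  not P.
                  branch 2.1.2.2.1 (add not Q):
                    × closes — contains both Q and not Q.
                  branch 2.1.2.2.2 (add not P):
                    × closes — contains both P and not P.
      branch 2.2 (add not (Q and P), not not R):
        not (P and ((Q and P) iff not R)): β-rule — branch into not P  //  not ((Q and P) iff not R).
          branch 2.2.1 (add not P):
            × closes — contains both P and not P.
          branch 2.2.2 (add not ((Q and P) iff not R)):
            not (Q and P): β-rule — branch into not Q  //  not P.
              branch 2.2.2.1 (add not Q):
                not ((Q and P) iff not R): β-rule — branch into (Q and P), not not R  //  not (Q and P), not R.
                  branch 2.2.2.1.1 (add (Q and P), not not R):
                    (Q and P): α-rule — add Q, P.
                    × closes — contains both Q and not Q.
                  branch 2.2.2.1.2 (add not (Q and P), not R):
                    × closes — contains both R and not R.
              branch 2.2.2.2 (add not P):
                × closes — contains both P and not P.
All 9 branches close.
Every branch closed; the formula is unsatisfiable.

Unsatisfiable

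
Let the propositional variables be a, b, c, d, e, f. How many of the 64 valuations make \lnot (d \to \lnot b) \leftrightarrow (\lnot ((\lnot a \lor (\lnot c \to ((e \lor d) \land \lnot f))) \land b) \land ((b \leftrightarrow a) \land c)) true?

Initial set: {(\lnot (d \to \lnot b) \leftrightarrow (\lnot ((\lnot a \lor (\lnot c \to ((e \lor d) \land \lnot f))) \land b) \land ((b \leftrightarrow a) \land c)))}.
(\lnot (d \to \lnot b) \leftrightarrow (\lnot ((\lnot a \lor (\lnot c \to ((e \lor d) \land \lnot f))) \land b) \land ((b \leftrightarrow a) \land c))): β-rule — branch into \lnot (d \to \lnot b), (\lnot ((\lnot a \lor (\lnot c \to ((e \lor d) \land \lnot f))) \land b) \land ((b \leftrightarrow a) \land c))  //  \lnot \lnot (d \to \lnot b), \lnot (\lnot ((\lnot a \lor (\lnot c \to ((e \lor d) \land \lnot f))) \land b) \land ((b \leftrightarrow a) \land c)).
  branch 1 (add \lnot (d \to \lnot b), (\lnot ((\lnot a \lor (\lnot c \to ((e \lor d) \land \lnot f))) \land b) \land ((b \leftrightarrow a) \land c))):
    \lnot (d \to \lnot b): α-rule — add d, \lnot \lnot b.
    (\lnot ((\lnot a \lor (\lnot c \to ((e \lor d) \land \lnot f))) \land b) \land ((b \leftrightarrow a) \land c)): α-rule — add \lnot ((\lnot a \lor (\lnot c \to ((e \lor d) \land \lnot f))) \land b), ((b \leftrightarrow a) \land c).
    ((b \leftrightarrow a) \land c): α-rule — add (b \leftrightarrow a), c.
    \lnot ((\lnot a \lor (\lnot c \to ((e \lor d) \land \lnot f))) \land b): β-rule — branch into \lnot (\lnot a \lor (\lnot c \to ((e \lor d) \land \lnot f)))  //  \lnot b.
      branch 1.1 (add \lnot (\lnot a \lor (\lnot c \to ((e \lor d) \land \lnot f)))):
        \lnot (\lnot a \lor (\lnot c \to ((e \lor d) \land \lnot f))): α-rule — add \lnot \lnot a, \lnot (\lnot c \to ((e \lor d) \land \lnot f)).
        \lnot (\lnot c \to ((e \lor d) \land \lnot f)): α-rule — add \lnot c, \lnot ((e \lor d) \land \lnot f).
        × closes — contains both c and \lnot c.
      branch 1.2 (add \lnot b):
        × closes — contains both b and \lnot b.
  branch 2 (add \lnot \lnot (d \to \lnot b), \lnot (\lnot ((\lnot a \lor (\lnot c \to ((e \lor d) \land \lnot f))) \land b) \land ((b \leftrightarrow a) \land c))):
    \lnot \lnot (d \to \lnot b): β-rule — branch into \lnot d  //  \lnot b.
      branch 2.1 (add \lnot d):
        \lnot (\lnot ((\lnot a \lor (\lnot c \to ((e \lor d) \land \lnot f))) \land b) \land ((b \leftrightarrow a) \land c)): β-rule — branch into \lnot \lnot ((\lnot a \lor (\lnot c \to ((e \lor d) \land \lnot f))) \land b)  //  \lnot ((b \leftrightarrow a) \land c).
          branch 2.1.1 (add \lnot \lnot ((\lnot a \lor (\lnot c \to ((e \lor d) \land \lnot f))) \land b)):
            \lnot \lnot ((\lnot a \lor (\lnot c \to ((e \lor d) \land \lnot f))) \land b): α-rule — add (\lnot a \lor (\lnot c \to ((e \lor d) \land \lnot f))), b.
            (\lnot a \lor (\lnot c \to ((e \lor d) \land \lnot f))): β-rule — branch into \lnot a  //  (\lnot c \to ((e \lor d) \land \lnot f)).
              branch 2.1.1.1 (add \lnot a):
                ○ open, literals {a=0, b=1, d=0}.
              branch 2.1.1.2 (add (\lnot c \to ((e \lor d) \land \lnot f))):
                (\lnot c \to ((e \lor d) \land \lnot f)): β-rule — branch into \lnot \lnot c  //  ((e \lor d) \land \lnot f).
                  branch 2.1.1.2.1 (add \lnot \lnot c):
                    ○ open, literals {b=1, c=1, d=0}.
                  branch 2.1.1.2.2 (add ((e \lor d) \land \lnot f)):
                    ((e \lor d) \land \lnot f): α-rule — add (e \lor d), \lnot f.
                    (e \lor d): β-rule — branch into e  //  d.
                      branch 2.1.1.2.2.1 (add e):
                        ○ open, literals {b=1, d=0, e=1, f=0}.
                      branch 2.1.1.2.2.2 (add d):
                        × closes — contains both d and \lnot d.
          branch 2.1.2 (add \lnot ((b \leftrightarrow a) \land c)):
            \lnot ((b \leftrightarrow a) \land c): β-rule — branch into \lnot (b \leftrightarrow a)  //  \lnot c.
              branch 2.1.2.1 (add \lnot (b \leftrightarrow a)):
                \lnot (b \leftrightarrow a): β-rule — branch into b, \lnot a  //  \lnot b, a.
                  branch 2.1.2.1.1 (add b, \lnot a):
                    ○ open, literals {a=0, b=1, d=0}.
                  branch 2.1.2.1.2 (add \lnot b, a):
                    ○ open, literals {a=1, b=0, d=0}.
              branch 2.1.2.2 (add \lnot c):
                ○ open, literals {c=0, d=0}.
      branch 2.2 (add \lnot b):
        \lnot (\lnot ((\lnot a \lor (\lnot c \to ((e \lor d) \land \lnot f))) \land b) \land ((b \leftrightarrow a) \land c)): β-rule — branch into \lnot \lnot ((\lnot a \lor (\lnot c \to ((e \lor d) \land \lnot f))) \land b)  //  \lnot ((b \leftrightarrow a) \land c).
          branch 2.2.1 (add \lnot \lnot ((\lnot a \lor (\lnot c \to ((e \lor d) \land \lnot f))) \land b)):
            \lnot \lnot ((\lnot a \lor (\lnot c \to ((e \lor d) \land \lnot f))) \land b): α-rule — add (\lnot a \lor (\lnot c \to ((e \lor d) \land \lnot f))), b.
            × closes — contains both b and \lnot b.
          branch 2.2.2 (add \lnot ((b \leftrightarrow a) \land c)):
            \lnot ((b \leftrightarrow a) \land c): β-rule — branch into \lnot (b \leftrightarrow a)  //  \lnot c.
              branch 2.2.2.1 (add \lnot (b \leftrightarrow a)):
                \lnot (b \leftrightarrow a): β-rule — branch into b, \lnot a  //  \lnot b, a.
                  branch 2.2.2.1.1 (add b, \lnot a):
                    × closes — contains both b and \lnot b.
                  branch 2.2.2.1.2 (add \lnot b, a):
                    ○ open, literals {a=1, b=0}.
              branch 2.2.2.2 (add \lnot c):
                ○ open, literals {b=0, c=0}.
5 branches closed, 8 open.
Each open branch fixes some atoms; the unmentioned ones are free. Counting distinct full assignments: branch {a=0, b=1, d=0} (c, e, f) contributes 8 new; branch {b=1, c=1, d=0} (a, e, f) contributes 4 new; branch {b=1, d=0, e=1, f=0} (a, c) contributes 1 new; branch {a=0, b=1, d=0} (c, e, f) contributes 0 new; branch {a=1, b=0, d=0} (c, e, f) contributes 8 new; branch {c=0, d=0} (a, b, e, f) contributes 7 new; branch {a=1, b=0} (c, d, e, f) contributes 8 new; branch {b=0, c=0} (a, d, e, f) contributes 4 new. Total: 40.

40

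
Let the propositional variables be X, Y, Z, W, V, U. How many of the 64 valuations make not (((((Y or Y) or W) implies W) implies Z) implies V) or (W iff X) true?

42

Initial set: {(not (((((Y or Y) or W) implies W) implies Z) implies V) or (W iff X))}.
(not (((((Y or Y) or W) implies W) implies Z) implies V) or (W iff X)): β-rule — branch into not (((((Y or Y) or W) implies W) implies Z) implies V)  //  (W iff X).
  branch 1 (add not (((((Y or Y) or W) implies W) implies Z) implies V)):
    not (((((Y or Y) or W) implies W) implies Z) implies V): α-rule — add ((((Y or Y) or W) implies W) implies Z), not V.
    ((((Y or Y) or W) implies W) implies Z): β-rule — branch into not (((Y or Y) or W) implies W)  //  Z.
      branch 1.1 (add not (((Y or Y) or W) implies W)):
        not (((Y or Y) or W) implies W): α-rule — add ((Y or Y) or W), not W.
        ((Y or Y) or W): β-rule — branch into (Y or Y)  //  W.
          branch 1.1.1 (add (Y or Y)):
            (Y or Y): β-rule — branch into Y  //  Y.
              branch 1.1.1.1 (add Y):
                ○ open, literals {V=false, W=false, Y=true}.
              branch 1.1.1.2 (add Y):
                ○ open, literals {V=false, W=false, Y=true}.
          branch 1.1.2 (add W):
            × closes — contains both W and not W.
      branch 1.2 (add Z):
        ○ open, literals {V=false, Z=true}.
  branch 2 (add (W iff X)):
    (W iff X): β-rule — branch into W, X  //  not W, not X.
      branch 2.1 (add W, X):
        ○ open, literals {W=true, X=true}.
      branch 2.2 (add not W, not X):
        ○ open, literals {W=false, X=false}.
1 branch closed, 5 open.
Each open branch fixes some atoms; the unmentioned ones are free. Counting distinct full assignments: branch {V=false, W=false, Y=true} (X, Z, U) contributes 8 new; branch {V=false, W=false, Y=true} (X, Z, U) contributes 0 new; branch {V=false, Z=true} (X, Y, W, U) contributes 12 new; branch {W=true, X=true} (Y, Z, V, U) contributes 12 new; branch {W=false, X=false} (Y, Z, V, U) contributes 10 new. Total: 42.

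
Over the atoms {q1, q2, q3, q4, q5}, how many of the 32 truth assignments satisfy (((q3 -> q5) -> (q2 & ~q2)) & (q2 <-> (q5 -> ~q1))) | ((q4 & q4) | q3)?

24

Initial set: {((((q3 -> q5) -> (q2 & ~q2)) & (q2 <-> (q5 -> ~q1))) | ((q4 & q4) | q3))}.
((((q3 -> q5) -> (q2 & ~q2)) & (q2 <-> (q5 -> ~q1))) | ((q4 & q4) | q3)): β-rule — branch into (((q3 -> q5) -> (q2 & ~q2)) & (q2 <-> (q5 -> ~q1)))  //  ((q4 & q4) | q3).
  branch 1 (add (((q3 -> q5) -> (q2 & ~q2)) & (q2 <-> (q5 -> ~q1)))):
    (((q3 -> q5) -> (q2 & ~q2)) & (q2 <-> (q5 -> ~q1))): α-rule — add ((q3 -> q5) -> (q2 & ~q2)), (q2 <-> (q5 -> ~q1)).
    ((q3 -> q5) -> (q2 & ~q2)): β-rule — branch into ~(q3 -> q5)  //  (q2 & ~q2).
      branch 1.1 (add ~(q3 -> q5)):
        ~(q3 -> q5): α-rule — add q3, ~q5.
        (q2 <-> (q5 -> ~q1)): β-rule — branch into q2, (q5 -> ~q1)  //  ~q2, ~(q5 -> ~q1).
          branch 1.1.1 (add q2, (q5 -> ~q1)):
            (q5 -> ~q1): β-rule — branch into ~q5  //  ~q1.
              branch 1.1.1.1 (add ~q5):
                ○ open, literals {q2=T, q3=T, q5=F}.
              branch 1.1.1.2 (add ~q1):
                ○ open, literals {q1=F, q2=T, q3=T, q5=F}.
          branch 1.1.2 (add ~q2, ~(q5 -> ~q1)):
            ~(q5 -> ~q1): α-rule — add q5, ~~q1.
            × closes — contains both q5 and ~q5.
      branch 1.2 (add (q2 & ~q2)):
        (q2 & ~q2): α-rule — add q2, ~q2.
        × closes — contains both q2 and ~q2.
  branch 2 (add ((q4 & q4) | q3)):
    ((q4 & q4) | q3): β-rule — branch into (q4 & q4)  //  q3.
      branch 2.1 (add (q4 & q4)):
        (q4 & q4): α-rule — add q4, q4.
        ○ open, literals {q4=T}.
      branch 2.2 (add q3):
        ○ open, literals {q3=T}.
2 branches closed, 4 open.
Each open branch fixes some atoms; the unmentioned ones are free. Counting distinct full assignments: branch {q2=T, q3=T, q5=F} (q1, q4) contributes 4 new; branch {q1=F, q2=T, q3=T, q5=F} (q4) contributes 0 new; branch {q4=T} (q1, q2, q3, q5) contributes 14 new; branch {q3=T} (q1, q2, q4, q5) contributes 6 new. Total: 24.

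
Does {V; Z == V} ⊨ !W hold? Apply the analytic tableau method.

No

Initial set: {T V; T (Z == V); F !W}.
T (Z == V): β-rule — branch into T Z, T V  //  F Z, F V.
  branch 1 (add T Z, T V):
    ○ open, literals {V=1, W=1, Z=1}.
  branch 2 (add F Z, F V):
    × closes — contains both V and !V.
1 branch closed, 1 open.
An open branch gives a countermodel: V=1, W=1, Z=1 (unmentioned atoms arbitrary); the premises hold there but the conclusion fails.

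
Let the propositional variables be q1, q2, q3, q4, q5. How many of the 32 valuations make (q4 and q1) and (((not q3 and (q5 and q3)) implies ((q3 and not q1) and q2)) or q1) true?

Initial set: {T ((q4 and q1) and (((not q3 and (q5 and q3)) implies ((q3 and not q1) and q2)) or q1))}.
T ((q4 and q1) and (((not q3 and (q5 and q3)) implies ((q3 and not q1) and q2)) or q1)): α-rule — add T (q4 and q1), T (((not q3 and (q5 and q3)) implies ((q3 and not q1) and q2)) or q1).
T (q4 and q1): α-rule — add T q4, T q1.
T (((not q3 and (q5 and q3)) implies ((q3 and not q1) and q2)) or q1): β-rule — branch into T ((not q3 and (q5 and q3)) implies ((q3 and not q1) and q2))  //  T q1.
  branch 1 (add T ((not q3 and (q5 and q3)) implies ((q3 and not q1) and q2))):
    T ((not q3 and (q5 and q3)) implies ((q3 and not q1) and q2)): β-rule — branch into F (not q3 and (q5 and q3))  //  T ((q3 and not q1) and q2).
      branch 1.1 (add F (not q3 and (q5 and q3))):
        F (not q3 and (q5 and q3)): β-rule — branch into F not q3  //  F (q5 and q3).
          branch 1.1.1 (add F not q3):
            ○ open, literals {q1=1, q3=1, q4=1}.
          branch 1.1.2 (add F (q5 and q3)):
            F (q5 and q3): β-rule — branch into F q5  //  F q3.
              branch 1.1.2.1 (add F q5):
                ○ open, literals {q1=1, q4=1, q5=0}.
              branch 1.1.2.2 (add F q3):
                ○ open, literals {q1=1, q3=0, q4=1}.
      branch 1.2 (add T ((q3 and not q1) and q2)):
        T ((q3 and not q1) and q2): α-rule — add T (q3 and not q1), T q2.
        T (q3 and not q1): α-rule — add T q3, T not q1.
        × closes — contains both q1 and not q1.
  branch 2 (add T q1):
    ○ open, literals {q1=1, q4=1}.
1 branch closed, 4 open.
Each open branch fixes some atoms; the unmentioned ones are free. Counting distinct full assignments: branch {q1=1, q3=1, q4=1} (q2, q5) contributes 4 new; branch {q1=1, q4=1, q5=0} (q2, q3) contributes 2 new; branch {q1=1, q3=0, q4=1} (q2, q5) contributes 2 new; branch {q1=1, q4=1} (q2, q3, q5) contributes 0 new. Total: 8.

8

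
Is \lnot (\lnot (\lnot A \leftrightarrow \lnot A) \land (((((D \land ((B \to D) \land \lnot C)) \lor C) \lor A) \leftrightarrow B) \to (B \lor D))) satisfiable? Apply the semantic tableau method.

Satisfiable

Initial set: {\lnot (\lnot (\lnot A \leftrightarrow \lnot A) \land (((((D \land ((B \to D) \land \lnot C)) \lor C) \lor A) \leftrightarrow B) \to (B \lor D)))}.
\lnot (\lnot (\lnot A \leftrightarrow \lnot A) \land (((((D \land ((B \to D) \land \lnot C)) \lor C) \lor A) \leftrightarrow B) \to (B \lor D))): β-rule — branch into \lnot \lnot (\lnot A \leftrightarrow \lnot A)  //  \lnot (((((D \land ((B \to D) \land \lnot C)) \lor C) \lor A) \leftrightarrow B) \to (B \lor D)).
  branch 1 (add \lnot \lnot (\lnot A \leftrightarrow \lnot A)):
    \lnot \lnot (\lnot A \leftrightarrow \lnot A): β-rule — branch into \lnot A, \lnot A  //  \lnot \lnot A, \lnot \lnot A.
      branch 1.1 (add \lnot A, \lnot A):
        ○ open, literals {A=F}.
      branch 1.2 (add \lnot \lnot A, \lnot \lnot A):
        ○ open, literals {A=T}.
  branch 2 (add \lnot (((((D \land ((B \to D) \land \lnot C)) \lor C) \lor A) \leftrightarrow B) \to (B \lor D))):
    \lnot (((((D \land ((B \to D) \land \lnot C)) \lor C) \lor A) \leftrightarrow B) \to (B \lor D)): α-rule — add ((((D \land ((B \to D) \land \lnot C)) \lor C) \lor A) \leftrightarrow B), \lnot (B \lor D).
    \lnot (B \lor D): α-rule — add \lnot B, \lnot D.
    ((((D \land ((B \to D) \land \lnot C)) \lor C) \lor A) \leftrightarrow B): β-rule — branch into (((D \land ((B \to D) \land \lnot C)) \lor C) \lor A), B  //  \lnot (((D \land ((B \to D) \land \lnot C)) \lor C) \lor A), \lnot B.
      branch 2.1 (add (((D \land ((B \to D) \land \lnot C)) \lor C) \lor A), B):
        × closes — contains both B and \lnot B.
      branch 2.2 (add \lnot (((D \land ((B \to D) \land \lnot C)) \lor C) \lor A), \lnot B):
        \lnot (((D \land ((B \to D) \land \lnot C)) \lor C) \lor A): α-rule — add \lnot ((D \land ((B \to D) \land \lnot C)) \lor C), \lnot A.
        \lnot ((D \land ((B \to D) \land \lnot C)) \lor C): α-rule — add \lnot (D \land ((B \to D) \land \lnot C)), \lnot C.
        \lnot (D \land ((B \to D) \land \lnot C)): β-rule — branch into \lnot D  //  \lnot ((B \to D) \land \lnot C).
          branch 2.2.1 (add \lnot D):
            ○ open, literals {A=F, B=F, C=F, D=F}.
          branch 2.2.2 (add \lnot ((B \to D) \land \lnot C)):
            \lnot ((B \to D) \land \lnot C): β-rule — branch into \lnot (B \to D)  //  \lnot \lnot C.
              branch 2.2.2.1 (add \lnot (B \to D)):
                \lnot (B \to D): α-rule — add B, \lnot D.
                × closes — contains both B and \lnot B.
              branch 2.2.2.2 (add \lnot \lnot C):
                × closes — contains both C and \lnot C.
3 branches closed, 3 open.
An open branch gives a satisfying assignment: A=F.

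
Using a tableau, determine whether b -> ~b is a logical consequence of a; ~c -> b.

Initial set: {a; (~c -> b); ~(b -> ~b)}.
~(b -> ~b): α-rule — add b, ~~b.
(~c -> b): β-rule — branch into ~~c  //  b.
  branch 1 (add ~~c):
    ○ open, literals {a=true, b=true, c=true}.
  branch 2 (add b):
    ○ open, literals {a=true, b=true}.
0 branches closed, 2 open.
An open branch gives a countermodel: a=true, b=true, c=true (unmentioned atoms arbitrary); the premises hold there but the conclusion fails.

No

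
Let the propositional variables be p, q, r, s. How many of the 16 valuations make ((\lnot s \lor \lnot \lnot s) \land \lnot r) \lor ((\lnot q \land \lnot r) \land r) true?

8

Initial set: {(((\lnot s \lor \lnot \lnot s) \land \lnot r) \lor ((\lnot q \land \lnot r) \land r))}.
(((\lnot s \lor \lnot \lnot s) \land \lnot r) \lor ((\lnot q \land \lnot r) \land r)): β-rule — branch into ((\lnot s \lor \lnot \lnot s) \land \lnot r)  //  ((\lnot q \land \lnot r) \land r).
  branch 1 (add ((\lnot s \lor \lnot \lnot s) \land \lnot r)):
    ((\lnot s \lor \lnot \lnot s) \land \lnot r): α-rule — add (\lnot s \lor \lnot \lnot s), \lnot r.
    (\lnot s \lor \lnot \lnot s): β-rule — branch into \lnot s  //  \lnot \lnot s.
      branch 1.1 (add \lnot s):
        ○ open, literals {r=false, s=false}.
      branch 1.2 (add \lnot \lnot s):
        \lnot \lnot s: drop double negation, giving s.
        ○ open, literals {r=false, s=true}.
  branch 2 (add ((\lnot q \land \lnot r) \land r)):
    ((\lnot q \land \lnot r) \land r): α-rule — add (\lnot q \land \lnot r), r.
    (\lnot q \land \lnot r): α-rule — add \lnot q, \lnot r.
    × closes — contains both r and \lnot r.
1 branch closed, 2 open.
Each open branch fixes some atoms; the unmentioned ones are free. Counting distinct full assignments: branch {r=false, s=false} (p, q) contributes 4 new; branch {r=false, s=true} (p, q) contributes 4 new. Total: 8.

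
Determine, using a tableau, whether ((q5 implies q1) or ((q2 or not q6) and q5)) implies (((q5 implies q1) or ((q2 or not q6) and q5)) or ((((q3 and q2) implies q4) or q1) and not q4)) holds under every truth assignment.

Valid

Assume the negation and expand:
Initial set: {not (((q5 implies q1) or ((q2 or not q6) and q5)) implies (((q5 implies q1) or ((q2 or not q6) and q5)) or ((((q3 and q2) implies q4) or q1) and not q4)))}.
not (((q5 implies q1) or ((q2 or not q6) and q5)) implies (((q5 implies q1) or ((q2 or not q6) and q5)) or ((((q3 and q2) implies q4) or q1) and not q4))): α-rule — add ((q5 implies q1) or ((q2 or not q6) and q5)), not (((q5 implies q1) or ((q2 or not q6) and q5)) or ((((q3 and q2) implies q4) or q1) and not q4)).
not (((q5 implies q1) or ((q2 or not q6) and q5)) or ((((q3 and q2) implies q4) or q1) and not q4)): α-rule — add not ((q5 implies q1) or ((q2 or not q6) and q5)), not ((((q3 and q2) implies q4) or q1) and not q4).
not ((q5 implies q1) or ((q2 or not q6) and q5)): α-rule — add not (q5 implies q1), not ((q2 or not q6) and q5).
not (q5 implies q1): α-rule — add q5, not q1.
((q5 implies q1) or ((q2 or not q6) and q5)): β-rule — branch into (q5 implies q1)  //  ((q2 or not q6) and q5).
  branch 1 (add (q5 implies q1)):
    not ((((q3 and q2) implies q4) or q1) and not q4): β-rule — branch into not (((q3 and q2) implies q4) or q1)  //  not not q4.
      branch 1.1 (add not (((q3 and q2) implies q4) or q1)):
        not (((q3 and q2) implies q4) or q1): α-rule — add not ((q3 and q2) implies q4), not q1.
        not ((q3 and q2) implies q4): α-rule — add (q3 and q2), not q4.
        (q3 and q2): α-rule — add q3, q2.
        not ((q2 or not q6) and q5): β-rule — branch into not (q2 or not q6)  //  not q5.
          branch 1.1.1 (add not (q2 or not q6)):
            not (q2 or not q6): α-rule — add not q2, not not q6.
            × closes — contains both q2 and not q2.
          branch 1.1.2 (add not q5):
            × closes — contains both q5 and not q5.
      branch 1.2 (add not not q4):
        not ((q2 or not q6) and q5): β-rule — branch into not (q2 or not q6)  //  not q5.
          branch 1.2.1 (add not (q2 or not q6)):
            not (q2 or not q6): α-rule — add not q2, not not q6.
            (q5 implies q1): β-rule — branch into not q5  //  q1.
              branch 1.2.1.1 (add not q5):
                × closes — contains both q5 and not q5.
              branch 1.2.1.2 (add q1):
                × closes — contains both q1 and not q1.
          branch 1.2.2 (add not q5):
            × closes — contains both q5 and not q5.
  branch 2 (add ((q2 or not q6) and q5)):
    ((q2 or not q6) and q5): α-rule — add (q2 or not q6), q5.
    not ((((q3 and q2) implies q4) or q1) and not q4): β-rule — branch into not (((q3 and q2) implies q4) or q1)  //  not not q4.
      branch 2.1 (add not (((q3 and q2) implies q4) or q1)):
        not (((q3 and q2) implies q4) or q1): α-rule — add not ((q3 and q2) implies q4), not q1.
        not ((q3 and q2) implies q4): α-rule — add (q3 and q2), not q4.
        (q3 and q2): α-rule — add q3, q2.
        not ((q2 or not q6) and q5): β-rule — branch into not (q2 or not q6)  //  not q5.
          branch 2.1.1 (add not (q2 or not q6)):
            not (q2 or not q6): α-rule — add not q2, not not q6.
            × closes — contains both q2 and not q2.
          branch 2.1.2 (add not q5):
            × closes — contains both q5 and not q5.
      branch 2.2 (add not not q4):
        not ((q2 or not q6) and q5): β-rule — branch into not (q2 or not q6)  //  not q5.
          branch 2.2.1 (add not (q2 or not q6)):
            not (q2 or not q6): α-rule — add not q2, not not q6.
            (q2 or not q6): β-rule — branch into q2  //  not q6.
              branch 2.2.1.1 (add q2):
                × closes — contains both q2 and not q2.
              branch 2.2.1.2 (add not q6):
                × closes — contains both q6 and not q6.
          branch 2.2.2 (add not q5):
            × closes — contains both q5 and not q5.
All 10 branches close.
Every branch closed, so the negation is unsatisfiable and the formula is valid.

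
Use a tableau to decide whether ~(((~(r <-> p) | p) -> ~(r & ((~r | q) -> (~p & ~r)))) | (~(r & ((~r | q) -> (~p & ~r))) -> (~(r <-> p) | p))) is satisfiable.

Unsatisfiable

Initial set: {T ~(((~(r <-> p) | p) -> ~(r & ((~r | q) -> (~p & ~r)))) | (~(r & ((~r | q) -> (~p & ~r))) -> (~(r <-> p) | p)))}.
T ~(((~(r <-> p) | p) -> ~(r & ((~r | q) -> (~p & ~r)))) | (~(r & ((~r | q) -> (~p & ~r))) -> (~(r <-> p) | p))): α-rule — add F ((~(r <-> p) | p) -> ~(r & ((~r | q) -> (~p & ~r)))), F (~(r & ((~r | q) -> (~p & ~r))) -> (~(r <-> p) | p)).
F ((~(r <-> p) | p) -> ~(r & ((~r | q) -> (~p & ~r)))): α-rule — add T (~(r <-> p) | p), F ~(r & ((~r | q) -> (~p & ~r))).
F (~(r & ((~r | q) -> (~p & ~r))) -> (~(r <-> p) | p)): α-rule — add T ~(r & ((~r | q) -> (~p & ~r))), F (~(r <-> p) | p).
F ~(r & ((~r | q) -> (~p & ~r))): α-rule — add T r, T ((~r | q) -> (~p & ~r)).
F (~(r <-> p) | p): α-rule — add F ~(r <-> p), F p.
T (~(r <-> p) | p): β-rule — branch into T ~(r <-> p)  //  T p.
  branch 1 (add T ~(r <-> p)):
    T ~(r & ((~r | q) -> (~p & ~r))): β-rule — branch into F r  //  F ((~r | q) -> (~p & ~r)).
      branch 1.1 (add F r):
        × closes — contains both r and ~r.
      branch 1.2 (add F ((~r | q) -> (~p & ~r))):
        F ((~r | q) -> (~p & ~r)): α-rule — add T (~r | q), F (~p & ~r).
        T ((~r | q) -> (~p & ~r)): β-rule — branch into F (~r | q)  //  T (~p & ~r).
          branch 1.2.1 (add F (~r | q)):
            F (~r | q): α-rule — add F ~r, F q.
            F ~(r <-> p): β-rule — branch into T r, T p  //  F r, F p.
              branch 1.2.1.1 (add T r, T p):
                × closes — contains both p and ~p.
              branch 1.2.1.2 (add F r, F p):
                × closes — contains both r and ~r.
          branch 1.2.2 (add T (~p & ~r)):
            T (~p & ~r): α-rule — add T ~p, T ~r.
            × closes — contains both r and ~r.
  branch 2 (add T p):
    × closes — contains both p and ~p.
All 5 branches close.
Every branch closed; the formula is unsatisfiable.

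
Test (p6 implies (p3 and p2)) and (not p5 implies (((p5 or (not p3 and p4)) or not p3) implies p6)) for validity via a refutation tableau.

Not valid

Assume the negation and expand:
Initial set: {not ((p6 implies (p3 and p2)) and (not p5 implies (((p5 or (not p3 and p4)) or not p3) implies p6)))}.
not ((p6 implies (p3 and p2)) and (not p5 implies (((p5 or (not p3 and p4)) or not p3) implies p6))): β-rule — branch into not (p6 implies (p3 and p2))  //  not (not p5 implies (((p5 or (not p3 and p4)) or not p3) implies p6)).
  branch 1 (add not (p6 implies (p3 and p2))):
    not (p6 implies (p3 and p2)): α-rule — add p6, not (p3 and p2).
    not (p3 and p2): β-rule — branch into not p3  //  not p2.
      branch 1.1 (add not p3):
        ○ open, literals {p3=false, p6=true}.
      branch 1.2 (add not p2):
        ○ open, literals {p2=false, p6=true}.
  branch 2 (add not (not p5 implies (((p5 or (not p3 and p4)) or not p3) implies p6))):
    not (not p5 implies (((p5 or (not p3 and p4)) or not p3) implies p6)): α-rule — add not p5, not (((p5 or (not p3 and p4)) or not p3) implies p6).
    not (((p5 or (not p3 and p4)) or not p3) implies p6): α-rule — add ((p5 or (not p3 and p4)) or not p3), not p6.
    ((p5 or (not p3 and p4)) or not p3): β-rule — branch into (p5 or (not p3 and p4))  //  not p3.
      branch 2.1 (add (p5 or (not p3 and p4))):
        (p5 or (not p3 and p4)): β-rule — branch into p5  //  (not p3 and p4).
          branch 2.1.1 (add p5):
            × closes — contains both p5 and not p5.
          branch 2.1.2 (add (not p3 and p4)):
            (not p3 and p4): α-rule — add not p3, p4.
            ○ open, literals {p3=false, p4=true, p5=false, p6=false}.
      branch 2.2 (add not p3):
        ○ open, literals {p3=false, p5=false, p6=false}.
1 branch closed, 4 open.
An open branch gives a countermodel: p3=false, p6=true (unmentioned atoms arbitrary); under it the original formula is false.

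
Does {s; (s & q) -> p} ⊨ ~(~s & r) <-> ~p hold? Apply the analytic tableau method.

No

Initial set: {s; ((s & q) -> p); ~(~(~s & r) <-> ~p)}.
((s & q) -> p): β-rule — branch into ~(s & q)  //  p.
  branch 1 (add ~(s & q)):
    ~(~(~s & r) <-> ~p): β-rule — branch into ~(~s & r), ~~p  //  ~~(~s & r), ~p.
      branch 1.1 (add ~(~s & r), ~~p):
        ~(s & q): β-rule — branch into ~s  //  ~q.
          branch 1.1.1 (add ~s):
            × closes — contains both s and ~s.
          branch 1.1.2 (add ~q):
            ~(~s & r): β-rule — branch into ~~s  //  ~r.
              branch 1.1.2.1 (add ~~s):
                ○ open, literals {p=true, q=false, s=true}.
              branch 1.1.2.2 (add ~r):
                ○ open, literals {p=true, q=false, r=false, s=true}.
      branch 1.2 (add ~~(~s & r), ~p):
        ~~(~s & r): α-rule — add ~s, r.
        × closes — contains both s and ~s.
  branch 2 (add p):
    ~(~(~s & r) <-> ~p): β-rule — branch into ~(~s & r), ~~p  //  ~~(~s & r), ~p.
      branch 2.1 (add ~(~s & r), ~~p):
        ~(~s & r): β-rule — branch into ~~s  //  ~r.
          branch 2.1.1 (add ~~s):
            ○ open, literals {p=true, s=true}.
          branch 2.1.2 (add ~r):
            ○ open, literals {p=true, r=false, s=true}.
      branch 2.2 (add ~~(~s & r), ~p):
        × closes — contains both p and ~p.
3 branches closed, 4 open.
An open branch gives a countermodel: p=true, q=false, s=true (unmentioned atoms arbitrary); the premises hold there but the conclusion fails.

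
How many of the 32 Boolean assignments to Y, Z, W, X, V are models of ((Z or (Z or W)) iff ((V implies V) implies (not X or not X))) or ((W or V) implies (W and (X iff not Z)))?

24

Initial set: {(((Z or (Z or W)) iff ((V implies V) implies (not X or not X))) or ((W or V) implies (W and (X iff not Z))))}.
(((Z or (Z or W)) iff ((V implies V) implies (not X or not X))) or ((W or V) implies (W and (X iff not Z)))): β-rule — branch into ((Z or (Z or W)) iff ((V implies V) implies (not X or not X)))  //  ((W or V) implies (W and (X iff not Z))).
  branch 1 (add ((Z or (Z or W)) iff ((V implies V) implies (not X or not X)))):
    ((Z or (Z or W)) iff ((V implies V) implies (not X or not X))): β-rule — branch into (Z or (Z or W)), ((V implies V) implies (not X or not X))  //  not (Z or (Z or W)), not ((V implies V) implies (not X or not X)).
      branch 1.1 (add (Z or (Z or W)), ((V implies V) implies (not X or not X))):
        (Z or (Z or W)): β-rule — branch into Z  //  (Z or W).
          branch 1.1.1 (add Z):
            ((V implies V) implies (not X or not X)): β-rule — branch into not (V implies V)  //  (not X or not X).
              branch 1.1.1.1 (add not (V implies V)):
                not (V implies V): α-rule — add V, not V.
                × closes — contains both V and not V.
              branch 1.1.1.2 (add (not X or not X)):
                (not X or not X): β-rule — branch into not X  //  not X.
                  branch 1.1.1.2.1 (add not X):
                    ○ open, literals {X=F, Z=T}.
                  branch 1.1.1.2.2 (add not X):
                    ○ open, literals {X=F, Z=T}.
          branch 1.1.2 (add (Z or W)):
            ((V implies V) implies (not X or not X)): β-rule — branch into not (V implies V)  //  (not X or not X).
              branch 1.1.2.1 (add not (V implies V)):
                not (V implies V): α-rule — add V, not V.
                × closes — contains both V and not V.
              branch 1.1.2.2 (add (not X or not X)):
                (Z or W): β-rule — branch into Z  //  W.
                  branch 1.1.2.2.1 (add Z):
                    (not X or not X): β-rule — branch into not X  //  not X.
                      branch 1.1.2.2.1.1 (add not X):
                        ○ open, literals {X=F, Z=T}.
                      branch 1.1.2.2.1.2 (add not X):
                        ○ open, literals {X=F, Z=T}.
                  branch 1.1.2.2.2 (add W):
                    (not X or not X): β-rule — branch into not X  //  not X.
                      branch 1.1.2.2.2.1 (add not X):
                        ○ open, literals {W=T, X=F}.
                      branch 1.1.2.2.2.2 (add not X):
                        ○ open, literals {W=T, X=F}.
      branch 1.2 (add not (Z or (Z or W)), not ((V implies V) implies (not X or not X))):
        not (Z or (Z or W)): α-rule — add not Z, not (Z or W).
        not ((V implies V) implies (not X or not X)): α-rule — add (V implies V), not (not X or not X).
        not (Z or W): α-rule — add not Z, not W.
        not (not X or not X): α-rule — add not not X, not not X.
        (V implies V): β-rule — branch into not V  //  V.
          branch 1.2.1 (add not V):
            ○ open, literals {V=F, W=F, X=T, Z=F}.
          branch 1.2.2 (add V):
            ○ open, literals {V=T, W=F, X=T, Z=F}.
  branch 2 (add ((W or V) implies (W and (X iff not Z)))):
    ((W or V) implies (W and (X iff not Z))): β-rule — branch into not (W or V)  //  (W and (X iff not Z)).
      branch 2.1 (add not (W or V)):
        not (W or V): α-rule — add not W, not V.
        ○ open, literals {V=F, W=F}.
      branch 2.2 (add (W and (X iff not Z))):
        (W and (X iff not Z)): α-rule — add W, (X iff not Z).
        (X iff not Z): β-rule — branch into X, not Z  //  not X, not not Z.
          branch 2.2.1 (add X, not Z):
            ○ open, literals {W=T, X=T, Z=F}.
          branch 2.2.2 (add not X, not not Z):
            ○ open, literals {W=T, X=F, Z=T}.
2 branches closed, 11 open.
Each open branch fixes some atoms; the unmentioned ones are free. Counting distinct full assignments: branch {X=F, Z=T} (Y, W, V) contributes 8 new; branch {X=F, Z=T} (Y, W, V) contributes 0 new; branch {X=F, Z=T} (Y, W, V) contributes 0 new; branch {X=F, Z=T} (Y, W, V) contributes 0 new; branch {W=T, X=F} (Y, Z, V) contributes 4 new; branch {W=T, X=F} (Y, Z, V) contributes 0 new; branch {V=F, W=F, X=T, Z=F} (Y) contributes 2 new; branch {V=T, W=F, X=T, Z=F} (Y) contributes 2 new; branch {V=F, W=F} (Y, Z, X) contributes 4 new; branch {W=T, X=T, Z=F} (Y, V) contributes 4 new; branch {W=T, X=F, Z=T} (Y, V) contributes 0 new. Total: 24.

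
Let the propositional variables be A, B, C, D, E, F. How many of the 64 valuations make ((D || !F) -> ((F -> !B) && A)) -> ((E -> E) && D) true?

40

Initial set: {(((D || !F) -> ((F -> !B) && A)) -> ((E -> E) && D))}.
(((D || !F) -> ((F -> !B) && A)) -> ((E -> E) && D)): β-rule — branch into !((D || !F) -> ((F -> !B) && A))  //  ((E -> E) && D).
  branch 1 (add !((D || !F) -> ((F -> !B) && A))):
    !((D || !F) -> ((F -> !B) && A)): α-rule — add (D || !F), !((F -> !B) && A).
    (D || !F): β-rule — branch into D  //  !F.
      branch 1.1 (add D):
        !((F -> !B) && A): β-rule — branch into !(F -> !B)  //  !A.
          branch 1.1.1 (add !(F -> !B)):
            !(F -> !B): α-rule — add F, !!B.
            ○ open, literals {B=true, D=true, F=true}.
          branch 1.1.2 (add !A):
            ○ open, literals {A=false, D=true}.
      branch 1.2 (add !F):
        !((F -> !B) && A): β-rule — branch into !(F -> !B)  //  !A.
          branch 1.2.1 (add !(F -> !B)):
            !(F -> !B): α-rule — add F, !!B.
            × closes — contains both F and !F.
          branch 1.2.2 (add !A):
            ○ open, literals {A=false, F=false}.
  branch 2 (add ((E -> E) && D)):
    ((E -> E) && D): α-rule — add (E -> E), D.
    (E -> E): β-rule — branch into !E  //  E.
      branch 2.1 (add !E):
        ○ open, literals {D=true, E=false}.
      branch 2.2 (add E):
        ○ open, literals {D=true, E=true}.
1 branch closed, 5 open.
Each open branch fixes some atoms; the unmentioned ones are free. Counting distinct full assignments: branch {B=true, D=true, F=true} (A, C, E) contributes 8 new; branch {A=false, D=true} (B, C, E, F) contributes 12 new; branch {A=false, F=false} (B, C, D, E) contributes 8 new; branch {D=true, E=false} (A, B, C, F) contributes 6 new; branch {D=true, E=true} (A, B, C, F) contributes 6 new. Total: 40.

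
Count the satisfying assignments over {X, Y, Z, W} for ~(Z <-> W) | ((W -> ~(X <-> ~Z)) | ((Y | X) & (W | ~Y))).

15

Initial set: {T (~(Z <-> W) | ((W -> ~(X <-> ~Z)) | ((Y | X) & (W | ~Y))))}.
T (~(Z <-> W) | ((W -> ~(X <-> ~Z)) | ((Y | X) & (W | ~Y)))): β-rule — branch into T ~(Z <-> W)  //  T ((W -> ~(X <-> ~Z)) | ((Y | X) & (W | ~Y))).
  branch 1 (add T ~(Z <-> W)):
    T ~(Z <-> W): β-rule — branch into T Z, F W  //  F Z, T W.
      branch 1.1 (add T Z, F W):
        ○ open, literals {W=F, Z=T}.
      branch 1.2 (add F Z, T W):
        ○ open, literals {W=T, Z=F}.
  branch 2 (add T ((W -> ~(X <-> ~Z)) | ((Y | X) & (W | ~Y)))):
    T ((W -> ~(X <-> ~Z)) | ((Y | X) & (W | ~Y))): β-rule — branch into T (W -> ~(X <-> ~Z))  //  T ((Y | X) & (W | ~Y)).
      branch 2.1 (add T (W -> ~(X <-> ~Z))):
        T (W -> ~(X <-> ~Z)): β-rule — branch into F W  //  T ~(X <-> ~Z).
          branch 2.1.1 (add F W):
            ○ open, literals {W=F}.
          branch 2.1.2 (add T ~(X <-> ~Z)):
            T ~(X <-> ~Z): β-rule — branch into T X, F ~Z  //  F X, T ~Z.
              branch 2.1.2.1 (add T X, F ~Z):
                ○ open, literals {X=T, Z=T}.
              branch 2.1.2.2 (add F X, T ~Z):
                ○ open, literals {X=F, Z=F}.
      branch 2.2 (add T ((Y | X) & (W | ~Y))):
        T ((Y | X) & (W | ~Y)): α-rule — add T (Y | X), T (W | ~Y).
        T (Y | X): β-rule — branch into T Y  //  T X.
          branch 2.2.1 (add T Y):
            T (W | ~Y): β-rule — branch into T W  //  T ~Y.
              branch 2.2.1.1 (add T W):
                ○ open, literals {W=T, Y=T}.
              branch 2.2.1.2 (add T ~Y):
                × closes — contains both Y and ~Y.
          branch 2.2.2 (add T X):
            T (W | ~Y): β-rule — branch into T W  //  T ~Y.
              branch 2.2.2.1 (add T W):
                ○ open, literals {W=T, X=T}.
              branch 2.2.2.2 (add T ~Y):
                ○ open, literals {X=T, Y=F}.
1 branch closed, 8 open.
Each open branch fixes some atoms; the unmentioned ones are free. Counting distinct full assignments: branch {W=F, Z=T} (X, Y) contributes 4 new; branch {W=T, Z=F} (X, Y) contributes 4 new; branch {W=F} (X, Y, Z) contributes 4 new; branch {X=T, Z=T} (Y, W) contributes 2 new; branch {X=F, Z=F} (Y, W) contributes 0 new; branch {W=T, Y=T} (X, Z) contributes 1 new; branch {W=T, X=T} (Y, Z) contributes 0 new; branch {X=T, Y=F} (Z, W) contributes 0 new. Total: 15.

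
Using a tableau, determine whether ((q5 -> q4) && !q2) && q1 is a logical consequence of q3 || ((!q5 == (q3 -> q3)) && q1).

No

Initial set: {(q3 || ((!q5 == (q3 -> q3)) && q1)); !(((q5 -> q4) && !q2) && q1)}.
(q3 || ((!q5 == (q3 -> q3)) && q1)): β-rule — branch into q3  //  ((!q5 == (q3 -> q3)) && q1).
  branch 1 (add q3):
    !(((q5 -> q4) && !q2) && q1): β-rule — branch into !((q5 -> q4) && !q2)  //  !q1.
      branch 1.1 (add !((q5 -> q4) && !q2)):
        !((q5 -> q4) && !q2): β-rule — branch into !(q5 -> q4)  //  !!q2.
          branch 1.1.1 (add !(q5 -> q4)):
            !(q5 -> q4): α-rule — add q5, !q4.
            ○ open, literals {q3=1, q4=0, q5=1}.
          branch 1.1.2 (add !!q2):
            ○ open, literals {q2=1, q3=1}.
      branch 1.2 (add !q1):
        ○ open, literals {q1=0, q3=1}.
  branch 2 (add ((!q5 == (q3 -> q3)) && q1)):
    ((!q5 == (q3 -> q3)) && q1): α-rule — add (!q5 == (q3 -> q3)), q1.
    !(((q5 -> q4) && !q2) && q1): β-rule — branch into !((q5 -> q4) && !q2)  //  !q1.
      branch 2.1 (add !((q5 -> q4) && !q2)):
        (!q5 == (q3 -> q3)): β-rule — branch into !q5, (q3 -> q3)  //  !!q5, !(q3 -> q3).
          branch 2.1.1 (add !q5, (q3 -> q3)):
            !((q5 -> q4) && !q2): β-rule — branch into !(q5 -> q4)  //  !!q2.
              branch 2.1.1.1 (add !(q5 -> q4)):
                !(q5 -> q4): α-rule — add q5, !q4.
                × closes — contains both q5 and !q5.
              branch 2.1.1.2 (add !!q2):
                (q3 -> q3): β-rule — branch into !q3  //  q3.
                  branch 2.1.1.2.1 (add !q3):
                    ○ open, literals {q1=1, q2=1, q3=0, q5=0}.
                  branch 2.1.1.2.2 (add q3):
                    ○ open, literals {q1=1, q2=1, q3=1, q5=0}.
          branch 2.1.2 (add !!q5, !(q3 -> q3)):
            !(q3 -> q3): α-rule — add q3, !q3.
            × closes — contains both q3 and !q3.
      branch 2.2 (add !q1):
        × closes — contains both q1 and !q1.
3 branches closed, 5 open.
An open branch gives a countermodel: q3=1, q4=0, q5=1 (unmentioned atoms arbitrary); the premises hold there but the conclusion fails.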